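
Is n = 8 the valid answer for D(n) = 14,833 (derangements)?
Yes
D(8) = (8-1)·[D(7) + D(6)] = 7·[1,854 + 265] = 14,833, which equals 14,833.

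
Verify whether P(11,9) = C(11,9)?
False

Solution: P(11,9) = 19,958,400 but C(11,9) = 55; they differ by a factor of 9! = 362880, so the statement does not hold.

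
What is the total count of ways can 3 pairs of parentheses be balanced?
5

Using the Catalan number formula: C_n = C(2n, n) / (n+1)
C_3 = C(6, 3) / (3+1)
     = 20 / 4
     = 5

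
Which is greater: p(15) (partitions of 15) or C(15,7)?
C(15,7)

Working:
Pentagonal recurrence p(n) = p(n−1) + p(n−2) − p(n−5) − p(n−7) + …: p(15) = p(14) + p(13) − p(10) − p(8) + p(3) + p(0) = 135 + 101 − 42 − 22 + 3 + 1 = 176; C(15,7) = 6,435.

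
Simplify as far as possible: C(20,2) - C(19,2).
19

Explanation: C(20,2) - C(19,2) = C(19,1) = 19.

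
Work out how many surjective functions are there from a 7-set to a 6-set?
15,120

Explanation: Onto functions = 6! × S(7,6)
First compute S(7,6) via recurrence:
Using the Stirling recurrence: S(n,k) = k·S(n-1,k) + S(n-1,k-1)
S(7,6) = 6·S(6,6) + S(6,5)
         = 6·1 + 15
         = 6 + 15
         = 21
Then: 720 × 21 = 15,120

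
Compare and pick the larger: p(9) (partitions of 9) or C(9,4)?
C(9,4)
Pentagonal recurrence p(n) = p(n−1) + p(n−2) − p(n−5) − p(n−7) + …: p(9) = p(8) + p(7) − p(4) − p(2) = 22 + 15 − 5 − 2 = 30; C(9,4) = 126.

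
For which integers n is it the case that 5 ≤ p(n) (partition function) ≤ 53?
4, 5, 6, 7, 8, 9, 10

Explanation: Tabulating p(n) via p(n) = p(n−1) + p(n−2) − p(n−5) − p(n−7) + …: p(3)=3; p(4)=5; p(5)=7; p(6)=11; p(7)=15; p(8)=22; p(9)=30; p(10)=42; p(11)=56. So valid n = 4, 5, 6, 7, 8, 9, 10.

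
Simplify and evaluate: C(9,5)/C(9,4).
1

Working:
C(n,k+1)/C(n,k) = (n−k)/(k+1). Here (9−4)/(4+1) = 5/5 = 1.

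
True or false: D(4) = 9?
Derangements of 4 elements: D(4) = (4-1)·[D(3) + D(2)] = 3·[2 + 1] = 9.

Answer: True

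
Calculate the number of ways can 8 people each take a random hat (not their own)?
14,833

Reasoning: Using D(n) = (n-1)[D(n-1) + D(n-2)]:
D(8) = (8-1) × [D(7) + D(6)]
      = 7 × [1854 + 265]
      = 7 × 2119
      = 14,833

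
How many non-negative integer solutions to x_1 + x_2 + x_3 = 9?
55

Explanation: C(9+3-1, 3-1) = 55.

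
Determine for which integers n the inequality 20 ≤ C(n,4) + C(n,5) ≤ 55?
C(5,4)+C(5,5)=6; C(6,4)+C(6,5)=21; C(7,4)+C(7,5)=56. So valid n = 6.

Answer: 6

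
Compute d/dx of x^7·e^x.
(7x^6 + x^7)e^x
Product rule: d/dx[x^7]·e^x + x^7·d/dx[e^x] = 7x^{6}e^x + x^7e^x.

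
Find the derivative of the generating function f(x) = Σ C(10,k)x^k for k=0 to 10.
Σ k·C(10,k)x^(k-1) for k=1 to 10

Solution: Term-by-term differentiation gives Σ k·C(10,k)x^{k-1} for k=1 to 10.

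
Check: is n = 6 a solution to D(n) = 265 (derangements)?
D(6) = (6-1)·[D(5) + D(4)] = 5·[44 + 9] = 265, which equals 265.

Answer: Yes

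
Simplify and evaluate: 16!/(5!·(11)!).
4,368

Solution: This is C(16,5) = 4,368.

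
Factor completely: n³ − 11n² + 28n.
n(n − 4)(n − 7)

Working:
n³ − 11n² + 28n = n(n² − 11n + 28) = n(n − 4)(n − 7).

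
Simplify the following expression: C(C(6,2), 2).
105

Working:
C(6,2) = 15, then C(15, 2) = 105.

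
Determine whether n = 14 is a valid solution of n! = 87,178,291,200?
Yes

Solution: 14! = 14·13! = 14·6,227,020,800 = 87,178,291,200, which equals 87,178,291,200.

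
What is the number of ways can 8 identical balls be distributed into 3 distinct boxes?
45

Solution: C(8+3-1, 3-1) = C(10, 2) = 45.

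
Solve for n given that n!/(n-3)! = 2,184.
14

Explanation: n!/(n-3)! = n×(n-1)×(n-2), a product of 3 consecutive integers ≈ (n−1)^3. 2,184^(1/3) + 1 ≈ 14.0; check n = 14: 14×13×12 = 2,184 ✓. So n = 14.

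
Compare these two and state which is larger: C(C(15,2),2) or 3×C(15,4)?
C(C(15,2),2)=5,460, 3×C(15,4)=4,095.
Final answer: C(C(15,2),2)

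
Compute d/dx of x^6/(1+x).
(6x^5(1+x) - x^6)/(1+x)²

Working:
Quotient rule: [6x^{5}(1+x) - x^6]/(1+x)².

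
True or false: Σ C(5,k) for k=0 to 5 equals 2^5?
Binomial theorem: Σ C(5,k) = (1+1)^5 = 2^5 = 32; RHS 2^5 = 32.

Answer: True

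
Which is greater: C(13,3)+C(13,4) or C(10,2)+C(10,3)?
C(13,3)+C(13,4)

First=1,001, Second=165.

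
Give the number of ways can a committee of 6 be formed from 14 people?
3,003

C(14,6) = 14! / (6! × (14-6)!)
         = 14! / (6! × 8!)
         = 3,003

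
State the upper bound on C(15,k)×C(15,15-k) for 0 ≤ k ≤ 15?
C(15,k)·C(15,15-k) = C(15,k)², maximised at the centre k = 7: C(15,7)² = 41,409,225.
Final answer: 41,409,225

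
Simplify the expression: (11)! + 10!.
(11)! + 10! = (11)·10! + 10! = (11+1)·10! = 12·10! = 43,545,600.
Final answer: 43,545,600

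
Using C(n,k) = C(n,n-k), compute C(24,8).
735,471
C(24,8) = C(24,16) = 735,471.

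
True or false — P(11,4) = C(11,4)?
P(11,4) = 7,920 but C(11,4) = 330; they differ by a factor of 4! = 24, so the statement does not hold.
Final answer: False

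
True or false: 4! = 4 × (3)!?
True
By definition n! = n × (n-1)!, so 4! = 4 × 3!.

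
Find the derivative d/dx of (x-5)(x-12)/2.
(2x - 17)/2

Solution: d/dx[(x-5)(x-12)] = (x-12) + (x-5) = 2x - 17. Dividing by 2 gives (2x - 17)/2.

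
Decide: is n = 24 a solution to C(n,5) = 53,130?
No
C(24,5) = 24·23·22·21·20/5! = 5,100,480/120 = 42,504, which does not equal 53,130.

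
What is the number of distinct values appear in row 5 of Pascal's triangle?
3

Reasoning: Row 5 has entries C(5,0)..C(5,5); by symmetry C(5,k)=C(5,5-k), giving 3 distinct values.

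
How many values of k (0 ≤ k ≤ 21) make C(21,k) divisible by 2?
14

Checking C(21,k) mod 2 for k = 0..21: divisible at k = 2, 3, 6, 7, 8, 9, 10, 11, 12, 13, 14, 15, 18, 19. That's 14 values.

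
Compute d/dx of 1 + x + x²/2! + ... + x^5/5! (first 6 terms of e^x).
1 + x + x²/2! + ... + x^4/4!

Reasoning: Differentiating term by term gives the first 5 terms of e^x.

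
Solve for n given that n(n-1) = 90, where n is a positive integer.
10

n² − n − 90 = 0, so n = (1 ± √(1 + 4·90))/2 = (1 ± √361)/2 = (1 ± 19)/2, i.e. n = 10 or n = -9. Taking the positive root, n = 10 (check: 10×9 = 90).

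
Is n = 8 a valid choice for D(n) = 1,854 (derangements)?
D(8) = (8-1)·[D(7) + D(6)] = 7·[1,854 + 265] = 14,833, which does not equal 1,854.

Answer: No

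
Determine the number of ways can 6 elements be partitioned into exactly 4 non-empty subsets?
65

This equals S(6,4), the Stirling number of the 2nd kind.
Using the Stirling recurrence: S(n,k) = k·S(n-1,k) + S(n-1,k-1)
S(6,4) = 4·S(5,4) + S(5,3)
         = 4·10 + 25
         = 40 + 25
         = 65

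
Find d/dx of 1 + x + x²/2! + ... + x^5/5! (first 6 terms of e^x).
Differentiating term by term gives the first 5 terms of e^x.

Answer: 1 + x + x²/2! + ... + x^4/4!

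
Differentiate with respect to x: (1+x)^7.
7(1+x)^6
Using the power rule: d/dx (1+x)^7 = 7(1+x)^{6}.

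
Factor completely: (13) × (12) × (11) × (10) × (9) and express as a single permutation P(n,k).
P(13,5) = 13!/(8)!

Solution: Product of 5 consecutive descending integers starting at 13: P(13,5) = 13!/8! = 154,440.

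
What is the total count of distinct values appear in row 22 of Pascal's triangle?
12

Solution: Row 22 has entries C(22,0)..C(22,22); by symmetry C(22,k)=C(22,22-k), giving 12 distinct values.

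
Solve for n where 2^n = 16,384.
14

Reasoning: 16,384 = 1,024 × 16 = 2^10 × 2^4 = 2^14, so n = 14.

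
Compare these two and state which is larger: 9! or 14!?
14!
9!=362,880, 14!=87,178,291,200. 14! > 9!.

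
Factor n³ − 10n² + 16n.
n(n − 2)(n − 8)

Working:
n³ − 10n² + 16n = n(n² − 10n + 16) = n(n − 2)(n − 8).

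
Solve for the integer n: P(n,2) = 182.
P(n,2) = n(n−1) is increasing in n; n(n−1) ≈ (n−0.5)^2 = 182 gives n ≈ 14.0. Check: P(12,2) = 132, P(13,2) = 156, P(14,2) = 182 ✓. So n = 14.
Final answer: 14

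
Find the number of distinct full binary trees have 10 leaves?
4,862

Explanation: Using the Catalan number formula: C_n = C(2n, n) / (n+1)
C_9 = C(18, 9) / (9+1)
     = 48620 / 10
     = 4,862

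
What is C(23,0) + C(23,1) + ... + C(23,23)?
8,388,608
Sum of binomial coefficients = 2^23 = 8,388,608.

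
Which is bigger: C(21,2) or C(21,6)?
C(21,6)

Working:
C(21,2)=210, C(21,6)=54,264.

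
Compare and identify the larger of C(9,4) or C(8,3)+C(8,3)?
C(9,4)

C(9,4)=126; C(8,3)+C(8,3)=56+56=112.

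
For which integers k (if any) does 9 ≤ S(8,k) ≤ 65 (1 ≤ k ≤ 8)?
S(8,1)=1; S(8,2)=127; S(8,3)=966; S(8,4)=1,701; S(8,5)=1,050; S(8,6)=266; S(8,7)=28; S(8,8)=1. So valid k = 7.

Answer: 7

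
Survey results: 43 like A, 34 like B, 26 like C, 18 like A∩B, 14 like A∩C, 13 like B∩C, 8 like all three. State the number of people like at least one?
|A∪B∪C| = 43+34+26-18-14-13+8 = 66.
Final answer: 66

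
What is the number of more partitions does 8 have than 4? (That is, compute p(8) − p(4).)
17

Solution: Pentagonal recurrence p(n) = p(n−1) + p(n−2) − p(n−5) − p(n−7) + …: p(8) = p(7) + p(6) − p(3) − p(1) = 15 + 11 − 3 − 1 = 22.
p(4) = p(3) + p(2) = 3 + 2 = 5.
Difference = 22 − 5 = 17.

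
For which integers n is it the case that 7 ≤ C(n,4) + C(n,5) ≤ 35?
6

Working:
C(5,4)+C(5,5)=6; C(6,4)+C(6,5)=21; C(7,4)+C(7,5)=56. So valid n = 6.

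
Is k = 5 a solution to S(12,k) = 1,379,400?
Yes
S(12,5) = 5·S(11,5) + S(11,4) = 5·246,730 + 145,750 = 1,379,400, which equals 1,379,400.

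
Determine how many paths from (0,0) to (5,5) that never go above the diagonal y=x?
42

Explanation: Counted by the Catalan number C_5: C_5 = C(10,5)/(5+1) = 252/6 = 42.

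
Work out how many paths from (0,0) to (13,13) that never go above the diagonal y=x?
742,900
Counted by the Catalan number C_13: C_13 = C(26,13)/(13+1) = 10,400,600/14 = 742,900.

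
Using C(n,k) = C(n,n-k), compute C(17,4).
2,380

C(17,4) = C(17,13) = 2,380.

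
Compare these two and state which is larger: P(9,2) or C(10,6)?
C(10,6)

P(9,2)=72, C(10,6)=210.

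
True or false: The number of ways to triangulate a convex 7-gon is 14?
False
Triangulations of a convex 7-gon are counted by the Catalan number C_5: C_5 = C(10,5)/(5+1) = 252/6 = 42.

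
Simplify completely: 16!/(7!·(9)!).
11,440

This is C(16,7) = 11,440.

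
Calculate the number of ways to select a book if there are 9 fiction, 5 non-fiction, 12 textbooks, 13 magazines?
39

Solution: By the addition principle: 9 + 5 + 12 + 13 = 39.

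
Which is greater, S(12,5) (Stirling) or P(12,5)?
S(12,5)

Solution: S(12,5) = 5·S(11,5) + S(11,4) = 5·246,730 + 145,750 = 1,379,400; P(12,5) = 95,040.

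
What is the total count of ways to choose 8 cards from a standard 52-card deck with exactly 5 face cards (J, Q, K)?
7,824,960

12 face cards and 40 non-face cards: C(12,5) × C(40,3) = 792 × 9,880 = 7,824,960.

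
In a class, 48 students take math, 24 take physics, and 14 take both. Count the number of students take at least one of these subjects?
58
|A∪B| = |A|+|B|-|A∩B| = 48+24-14 = 58.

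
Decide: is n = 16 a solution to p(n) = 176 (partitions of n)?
No

Explanation: Pentagonal recurrence p(n) = p(n−1) + p(n−2) − p(n−5) − p(n−7) + …: p(16) = p(15) + p(14) − p(11) − p(9) + p(4) + p(1) = 176 + 135 − 56 − 30 + 5 + 1 = 231, which does not equal 176.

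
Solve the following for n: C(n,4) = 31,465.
31

Solution: C(n,4) = n(n−1)(n−2)(n−3)/4! is increasing in n, and n(n−1)(n−2)(n−3) = 4!·31,465 = 755,160 ≈ (n−1.5)^4 gives n ≈ 31.0. Check: C(29,4) = 23,751, C(30,4) = 27,405, C(31,4) = 31,465 ✓. So n = 31.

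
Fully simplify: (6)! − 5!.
600

Solution: (6)! − 5! = (6)·5! − 5! = (6−1)·5! = 5·5! = 600.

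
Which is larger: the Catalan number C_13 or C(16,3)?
C_13

C_13 = C(26,13)/(13+1) = 10,400,600/14 = 742,900; C(16,3) = 560.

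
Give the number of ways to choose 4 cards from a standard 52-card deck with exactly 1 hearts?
118,807

Reasoning: 13 hearts and 39 non-hearts: C(13,1) × C(39,3) = 13 × 9139 = 118,807.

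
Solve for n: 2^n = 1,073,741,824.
30

Solution: 1,073,741,824 = 1,024 × 1,024 × 1,024 = 2^10 × 2^10 × 2^10 = 2^30, so n = 30.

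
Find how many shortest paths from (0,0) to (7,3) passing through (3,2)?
50

Reasoning: To (3,2): C(5,3)=10. From there: C(5,4)=5. Total: 50.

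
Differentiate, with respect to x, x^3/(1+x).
(3x^2(1+x) - x^3)/(1+x)²
Quotient rule: [3x^{2}(1+x) - x^3]/(1+x)².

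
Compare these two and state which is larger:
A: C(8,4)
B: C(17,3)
B

Solution: A=C(8,4)=70, B=C(17,3)=680.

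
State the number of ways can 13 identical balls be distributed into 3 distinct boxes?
105

Reasoning: C(13+3-1, 3-1) = C(15, 2) = 105.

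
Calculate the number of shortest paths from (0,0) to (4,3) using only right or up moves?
Choose 4 rights from 7 moves: C(7,4) = 35.

Answer: 35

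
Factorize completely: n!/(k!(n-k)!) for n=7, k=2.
C(7,2) = 21

Reasoning: This is the binomial coefficient C(7,2) = 21.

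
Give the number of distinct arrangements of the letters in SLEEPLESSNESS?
1,081,080

Reasoning: Word has 13 letters (S=5, L=2, E=4, P=1, N=1). Arrangements: 13!/Π(k!) = 1,081,080.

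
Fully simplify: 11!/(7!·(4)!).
This is C(11,7) = 330.
Final answer: 330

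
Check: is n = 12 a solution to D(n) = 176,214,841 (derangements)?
Yes

Reasoning: D(12) = (12-1)·[D(11) + D(10)] = 11·[14,684,570 + 1,334,961] = 176,214,841, which equals 176,214,841.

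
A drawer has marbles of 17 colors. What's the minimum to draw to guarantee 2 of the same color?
18

Explanation: Worst case: 1 of each = 17. One more: 18.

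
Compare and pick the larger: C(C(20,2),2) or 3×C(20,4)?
C(C(20,2),2)

Reasoning: C(C(20,2),2)=17,955, 3×C(20,4)=14,535.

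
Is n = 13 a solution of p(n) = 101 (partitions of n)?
Yes

Pentagonal recurrence p(n) = p(n−1) + p(n−2) − p(n−5) − p(n−7) + …: p(13) = p(12) + p(11) − p(8) − p(6) + p(1) = 77 + 56 − 22 − 11 + 1 = 101, which equals 101.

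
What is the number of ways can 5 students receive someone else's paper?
44

Using D(n) = (n-1)[D(n-1) + D(n-2)]:
D(5) = (5-1) × [D(4) + D(3)]
      = 4 × [9 + 2]
      = 4 × 11
      = 44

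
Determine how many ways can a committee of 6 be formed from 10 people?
C(10,6) = 10! / (6! × (10-6)!)
         = 10! / (6! × 4!)
         = 210

Answer: 210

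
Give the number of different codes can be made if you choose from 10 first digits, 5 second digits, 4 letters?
200

Solution: By the multiplication principle: 10 × 5 × 4 = 200.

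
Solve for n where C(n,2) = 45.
10
C(n,2) = n(n−1)/2! is increasing in n, and n(n−1) = 2!·45 = 90 ≈ (n−0.5)^2 gives n ≈ 10.0. Check: C(8,2) = 28, C(9,2) = 36, C(10,2) = 45 ✓. So n = 10.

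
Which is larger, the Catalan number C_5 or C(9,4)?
C_5 = C(10,5)/(5+1) = 252/6 = 42; C(9,4) = 126.
Final answer: C(9,4)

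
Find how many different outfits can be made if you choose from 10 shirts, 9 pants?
90

Working:
By the multiplication principle: 10 × 9 = 90.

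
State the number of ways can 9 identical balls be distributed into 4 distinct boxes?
220

Working:
C(9+4-1, 4-1) = C(12, 3) = 220.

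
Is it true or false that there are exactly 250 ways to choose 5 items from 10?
False

C(10,5) = 252 ≠ 250.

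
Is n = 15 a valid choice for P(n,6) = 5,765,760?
No

Solution: P(15,6) = 15·14·13·12·11·10 = 3,603,600, which does not equal 5,765,760.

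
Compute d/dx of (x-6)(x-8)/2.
(2x - 14)/2

Reasoning: d/dx[(x-6)(x-8)] = (x-8) + (x-6) = 2x - 14. Dividing by 2 gives (2x - 14)/2.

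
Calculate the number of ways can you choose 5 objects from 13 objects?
1,287

C(13,5) = 13! / (5! × (13-5)!)
         = 13! / (5! × 8!)
         = 1,287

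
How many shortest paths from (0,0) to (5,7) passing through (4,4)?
To (4,4): C(8,4)=70. From there: C(4,1)=4. Total: 280.

Answer: 280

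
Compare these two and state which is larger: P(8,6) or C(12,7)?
P(8,6)

Working:
P(8,6)=20,160, C(12,7)=792.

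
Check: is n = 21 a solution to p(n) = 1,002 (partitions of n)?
No

Reasoning: Pentagonal recurrence p(n) = p(n−1) + p(n−2) − p(n−5) − p(n−7) + …: p(21) = p(20) + p(19) − p(16) − p(14) + p(9) + p(6) = 627 + 490 − 231 − 135 + 30 + 11 = 792, which does not equal 1,002.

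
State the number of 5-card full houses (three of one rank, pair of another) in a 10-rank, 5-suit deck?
Triple rank: 10. Triple suits: C(5,3)=10. Pair rank: 9. Pair suits: C(5,2)=10. Total: 9,000.

Answer: 9,000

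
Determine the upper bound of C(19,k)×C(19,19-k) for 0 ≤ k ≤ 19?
C(19,k)·C(19,19-k) = C(19,k)², maximised at the centre k = 9: C(19,9)² = 8,533,694,884.

Answer: 8,533,694,884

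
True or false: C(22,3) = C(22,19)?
True

C(22,3) = C(22,22-3) by the symmetry property; both equal 1,540.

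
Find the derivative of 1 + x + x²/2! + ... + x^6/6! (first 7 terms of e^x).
Differentiating term by term gives the first 6 terms of e^x.
Final answer: 1 + x + x²/2! + ... + x^5/5!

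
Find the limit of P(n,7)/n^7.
1

Reasoning: P(n,7) = n(n-1)···(n-6) ≈ n^7 for large n. Limit = 1.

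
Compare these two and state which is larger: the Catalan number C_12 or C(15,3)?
C_12
C_12 = C(24,12)/(12+1) = 2,704,156/13 = 208,012; C(15,3) = 455.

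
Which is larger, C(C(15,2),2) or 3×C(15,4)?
C(C(15,2),2)

Explanation: C(C(15,2),2)=5,460, 3×C(15,4)=4,095.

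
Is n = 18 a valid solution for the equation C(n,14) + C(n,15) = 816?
No
C(18,14) + C(18,15) = 3,060 + 816 = 3,876, which does not equal 816.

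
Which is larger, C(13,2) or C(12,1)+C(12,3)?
C(13,2)=78; C(12,1)+C(12,3)=12+220=232.

Answer: C(12,1)+C(12,3)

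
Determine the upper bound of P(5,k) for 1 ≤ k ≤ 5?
P(5,k) increases in k, so maximum at k = 5: 5! = 120.

Answer: 120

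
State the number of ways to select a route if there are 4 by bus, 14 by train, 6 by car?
24

Explanation: By the addition principle: 4 + 14 + 6 = 24.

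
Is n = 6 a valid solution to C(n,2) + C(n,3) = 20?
No

C(6,2) + C(6,3) = 15 + 20 = 35, which does not equal 20.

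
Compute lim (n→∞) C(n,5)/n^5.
1/120

C(n,5) ≈ n^5/5! for large n. Limit = 1/5! = 1/120.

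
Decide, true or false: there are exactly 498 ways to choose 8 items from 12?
False

C(12,8) = 495 ≠ 498.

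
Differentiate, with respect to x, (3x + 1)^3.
9(3x + 1)^2

Solution: Chain rule: 3(3x+1)^{2} × 3 = 9(3x+1)^{2}.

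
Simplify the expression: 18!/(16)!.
306
This equals 18×17 = 306.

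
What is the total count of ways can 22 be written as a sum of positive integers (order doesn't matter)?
1,002

Solution: Pentagonal recurrence p(n) = p(n−1) + p(n−2) − p(n−5) − p(n−7) + …: p(22) = p(21) + p(20) − p(17) − p(15) + p(10) + p(7) − p(0) = 792 + 627 − 297 − 176 + 42 + 15 − 1 = 1,002.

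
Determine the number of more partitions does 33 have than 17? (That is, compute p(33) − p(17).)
9,846

Explanation: Pentagonal recurrence p(n) = p(n−1) + p(n−2) − p(n−5) − p(n−7) + …: p(33) = p(32) + p(31) − p(28) − p(26) + p(21) + p(18) − p(11) − p(7) = 8,349 + 6,842 − 3,718 − 2,436 + 792 + 385 − 56 − 15 = 10,143.
p(17) = p(16) + p(15) − p(12) − p(10) + p(5) + p(2) = 231 + 176 − 77 − 42 + 7 + 2 = 297.
Difference = 10,143 − 297 = 9,846.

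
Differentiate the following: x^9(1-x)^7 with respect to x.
9x^8(1-x)^7 - 7x^9(1-x)^6

Solution: Product rule: 9x^{8}(1-x)^{7} + x^9·(-7)(1-x)^{6}.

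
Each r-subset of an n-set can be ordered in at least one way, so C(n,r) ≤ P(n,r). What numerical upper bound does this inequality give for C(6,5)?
720
P(6,5) = 6·5·4·3·2 = 720, so C(6,5) ≤ 720. (The bound is loose by a factor of 5! = 120: C(6,5) = 720/120 = 6.)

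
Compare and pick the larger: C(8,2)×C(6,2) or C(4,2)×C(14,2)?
C(4,2)×C(14,2)
C(8,2)×C(6,2)=420, C(4,2)×C(14,2)=546.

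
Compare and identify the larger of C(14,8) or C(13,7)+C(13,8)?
Equal

Working:
By Pascal's identity: C(14,8) = C(13,7)+C(13,8) = 3,003. Equal.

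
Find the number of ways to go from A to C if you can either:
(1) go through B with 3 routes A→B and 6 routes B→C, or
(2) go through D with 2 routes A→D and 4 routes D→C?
Route via B: 3×6=18. Route via D: 2×4=8. Total: 26.
Final answer: 26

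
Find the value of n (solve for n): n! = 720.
n! is strictly increasing. 4! = 24, 5! = 120, 6! = 720 ✓. So n = 6.

Answer: 6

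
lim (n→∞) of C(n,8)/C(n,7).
∞

Working:
C(n,8)/C(n,7) = (n-7)/8 → ∞ as n → ∞.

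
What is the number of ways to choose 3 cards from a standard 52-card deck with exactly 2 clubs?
3,042

Explanation: 13 clubs and 39 non-clubs: C(13,2) × C(39,1) = 78 × 39 = 3,042.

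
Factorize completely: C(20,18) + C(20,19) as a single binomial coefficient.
By Pascal's identity: C(20,18) + C(20,19) = C(21,19) = 210.

Answer: C(21,19)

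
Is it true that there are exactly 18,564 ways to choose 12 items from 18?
True

Explanation: C(18,12) = 18,564.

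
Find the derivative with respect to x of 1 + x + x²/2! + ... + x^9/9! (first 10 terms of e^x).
Differentiating term by term gives the first 9 terms of e^x.

Answer: 1 + x + x²/2! + ... + x^8/8!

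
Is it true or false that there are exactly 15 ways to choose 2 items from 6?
C(6,2) = 15.
Final answer: True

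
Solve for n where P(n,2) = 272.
17

P(n,2) = n(n−1) is increasing in n; n(n−1) ≈ (n−0.5)^2 = 272 gives n ≈ 17.0. Check: P(15,2) = 210, P(16,2) = 240, P(17,2) = 272 ✓. So n = 17.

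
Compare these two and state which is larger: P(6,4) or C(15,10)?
P(6,4)=360, C(15,10)=3,003.
Final answer: C(15,10)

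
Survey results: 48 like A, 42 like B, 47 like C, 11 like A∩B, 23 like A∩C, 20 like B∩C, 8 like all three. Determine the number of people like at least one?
91

Reasoning: |A∪B∪C| = 48+42+47-11-23-20+8 = 91.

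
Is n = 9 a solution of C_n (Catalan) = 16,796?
No

Solution: C_9 = C(18,9)/(9+1) = 48,620/10 = 4,862, which does not equal 16,796.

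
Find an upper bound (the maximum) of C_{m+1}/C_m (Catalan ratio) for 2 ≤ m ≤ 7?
10/3

C_{m+1}/C_m = 2(2m+1)/(m+2), which increases with m. Maximum at m = 7: 2·15/9 = 10/3.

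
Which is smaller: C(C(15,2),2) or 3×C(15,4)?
3×C(15,4)

Explanation: C(C(15,2),2)=5,460, 3×C(15,4)=4,095.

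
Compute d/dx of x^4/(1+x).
Quotient rule: [4x^{3}(1+x) - x^4]/(1+x)².
Final answer: (4x^3(1+x) - x^4)/(1+x)²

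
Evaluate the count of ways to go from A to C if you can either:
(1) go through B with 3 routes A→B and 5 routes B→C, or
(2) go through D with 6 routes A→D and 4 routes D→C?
39
Route via B: 3×5=15. Route via D: 6×4=24. Total: 39.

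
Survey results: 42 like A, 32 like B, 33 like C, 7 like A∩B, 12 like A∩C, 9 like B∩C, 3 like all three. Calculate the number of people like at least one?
82

Reasoning: |A∪B∪C| = 42+32+33-7-12-9+3 = 82.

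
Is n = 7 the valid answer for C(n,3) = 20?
No
C(7,3) = 7·6·5/3! = 210/6 = 35, which does not equal 20.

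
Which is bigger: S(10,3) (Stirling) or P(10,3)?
S(10,3)

Explanation: S(10,3) = 3·S(9,3) + S(9,2) = 3·3,025 + 255 = 9,330; P(10,3) = 720.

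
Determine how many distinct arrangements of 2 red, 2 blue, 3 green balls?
Multinomial: 7!/(2! × 2! × 3!) = 210.

Answer: 210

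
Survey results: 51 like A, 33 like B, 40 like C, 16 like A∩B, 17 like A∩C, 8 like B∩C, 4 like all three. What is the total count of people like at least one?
87

Working:
|A∪B∪C| = 51+33+40-16-17-8+4 = 87.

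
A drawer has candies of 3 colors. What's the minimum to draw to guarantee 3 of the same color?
7

Reasoning: Worst case: 2 of each = 6. One more: 7.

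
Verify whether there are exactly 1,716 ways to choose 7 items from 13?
True

Solution: C(13,7) = 1,716.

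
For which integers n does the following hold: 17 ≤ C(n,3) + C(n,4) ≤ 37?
6

Explanation: C(5,3)+C(5,4)=15; C(6,3)+C(6,4)=35; C(7,3)+C(7,4)=70. So valid n = 6.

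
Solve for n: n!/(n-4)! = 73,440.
n!/(n-4)! = n×(n-1)×(n-2)×(n-3), a product of 4 consecutive integers ≈ (n−1.5)^4. 73,440^(1/4) + 1.5 ≈ 18.0; check n = 18: 18×17×16×15 = 73,440 ✓. So n = 18.

Answer: 18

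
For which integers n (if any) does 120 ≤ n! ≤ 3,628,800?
5, 6, 7, 8, 9, 10

Explanation: n! is strictly increasing; 5! = 120 and 10! = 3,628,800, so valid n = 5, 6, 7, 8, 9, 10.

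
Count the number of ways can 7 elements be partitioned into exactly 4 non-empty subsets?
350

Explanation: This equals S(7,4), the Stirling number of the 2nd kind.
Using the Stirling recurrence: S(n,k) = k·S(n-1,k) + S(n-1,k-1)
S(7,4) = 4·S(6,4) + S(6,3)
         = 4·65 + 90
         = 260 + 90
         = 350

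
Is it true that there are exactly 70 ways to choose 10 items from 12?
False

Solution: C(12,10) = 66 ≠ 70.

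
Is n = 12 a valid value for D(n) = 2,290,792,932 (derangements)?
No

Explanation: D(12) = (12-1)·[D(11) + D(10)] = 11·[14,684,570 + 1,334,961] = 176,214,841, which does not equal 2,290,792,932.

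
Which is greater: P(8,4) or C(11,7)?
P(8,4)

Working:
P(8,4)=1,680, C(11,7)=330.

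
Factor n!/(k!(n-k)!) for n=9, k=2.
C(9,2) = 36

This is the binomial coefficient C(9,2) = 36.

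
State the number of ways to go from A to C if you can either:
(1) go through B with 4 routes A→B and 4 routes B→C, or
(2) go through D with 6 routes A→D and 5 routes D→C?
46

Route via B: 4×4=16. Route via D: 6×5=30. Total: 46.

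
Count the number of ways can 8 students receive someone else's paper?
14,833

Explanation: Using D(n) = (n-1)[D(n-1) + D(n-2)]:
D(8) = (8-1) × [D(7) + D(6)]
      = 7 × [1854 + 265]
      = 7 × 2119
      = 14,833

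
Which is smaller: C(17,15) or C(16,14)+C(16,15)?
Equal

Reasoning: By Pascal's identity: C(17,15) = C(16,14)+C(16,15) = 136. Equal.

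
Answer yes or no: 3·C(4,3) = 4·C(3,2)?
Yes

Working:
Absorption identity k·C(n,k) = n·C(n-1,k-1). LHS = 3·4 = 12; RHS = 4·3 = 12.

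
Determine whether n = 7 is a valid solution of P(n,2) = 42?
P(7,2) = 7·6 = 42, which equals 42.

Answer: Yes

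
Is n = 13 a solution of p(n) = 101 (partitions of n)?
Yes

Working:
Pentagonal recurrence p(n) = p(n−1) + p(n−2) − p(n−5) − p(n−7) + …: p(13) = p(12) + p(11) − p(8) − p(6) + p(1) = 77 + 56 − 22 − 11 + 1 = 101, which equals 101.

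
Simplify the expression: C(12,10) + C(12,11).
By Pascal's identity: C(13,11) = 78.
Final answer: 78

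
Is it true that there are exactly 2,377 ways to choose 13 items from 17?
False

C(17,13) = 2,380 ≠ 2377.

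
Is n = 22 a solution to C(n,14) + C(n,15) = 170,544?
C(22,14) + C(22,15) = 319,770 + 170,544 = 490,314, which does not equal 170,544.

Answer: No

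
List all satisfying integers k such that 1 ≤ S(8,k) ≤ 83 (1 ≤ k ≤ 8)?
1, 7, 8

Solution: S(8,1)=1; S(8,2)=127; S(8,3)=966; S(8,4)=1,701; S(8,5)=1,050; S(8,6)=266; S(8,7)=28; S(8,8)=1. So valid k = 1, 7, 8.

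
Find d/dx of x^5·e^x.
(5x^4 + x^5)e^x

Reasoning: Product rule: d/dx[x^5]·e^x + x^5·d/dx[e^x] = 5x^{4}e^x + x^5e^x.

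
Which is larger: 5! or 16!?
16!
5!=120, 16!=20,922,789,888,000. 16! > 5!.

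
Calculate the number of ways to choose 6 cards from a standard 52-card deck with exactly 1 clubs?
7,484,841

Explanation: 13 clubs and 39 non-clubs: C(13,1) × C(39,5) = 13 × 575757 = 7,484,841.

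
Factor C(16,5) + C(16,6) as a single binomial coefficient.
C(17,6)

Reasoning: By Pascal's identity: C(16,5) + C(16,6) = C(17,6) = 12,376.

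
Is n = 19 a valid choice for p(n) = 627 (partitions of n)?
Pentagonal recurrence p(n) = p(n−1) + p(n−2) − p(n−5) − p(n−7) + …: p(19) = p(18) + p(17) − p(14) − p(12) + p(7) + p(4) = 385 + 297 − 135 − 77 + 15 + 5 = 490, which does not equal 627.
Final answer: No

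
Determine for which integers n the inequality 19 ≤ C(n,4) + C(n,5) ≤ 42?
6

Solution: C(5,4)+C(5,5)=6; C(6,4)+C(6,5)=21; C(7,4)+C(7,5)=56. So valid n = 6.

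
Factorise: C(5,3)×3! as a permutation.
P(5,3)

Explanation: C(5,3)×3! = [5!/(3!(2)!)]×3! = 5!/(2)! = P(5,3) = 60.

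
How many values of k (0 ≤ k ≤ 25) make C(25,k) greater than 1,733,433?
8

Solution: Row 25 is unimodal and symmetric about k=25/2. C(25,8)=1,081,575 ≤ 1,733,433; C(25,9)=2,042,975 > 1,733,433; by symmetry C(25,k) > 1,733,433 for k = 9..16. That's 16 - 9 + 1 = 8 values.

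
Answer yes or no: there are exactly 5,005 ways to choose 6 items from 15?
Yes

Solution: C(15,6) = 5,005.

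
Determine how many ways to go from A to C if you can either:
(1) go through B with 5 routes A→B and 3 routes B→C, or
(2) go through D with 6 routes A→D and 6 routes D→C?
51

Explanation: Route via B: 5×3=15. Route via D: 6×6=36. Total: 51.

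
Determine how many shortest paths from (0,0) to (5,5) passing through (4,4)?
140

To (4,4): C(8,4)=70. From there: C(2,1)=2. Total: 140.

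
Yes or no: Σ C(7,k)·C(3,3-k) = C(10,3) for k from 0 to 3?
Yes

Working:
Vandermonde's identity gives C(10,3) = 120; RHS C(10,3) = 120.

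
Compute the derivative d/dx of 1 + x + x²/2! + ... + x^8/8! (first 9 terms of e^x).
Differentiating term by term gives the first 8 terms of e^x.

Answer: 1 + x + x²/2! + ... + x^7/7!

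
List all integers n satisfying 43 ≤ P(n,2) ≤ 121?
P(7,2)=42; P(8,2)=56; P(9,2)=72; P(10,2)=90; P(11,2)=110; P(12,2)=132. So valid n = 8, 9, 10, 11.
Final answer: 8, 9, 10, 11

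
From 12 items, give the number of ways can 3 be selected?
220

C(12,3) = 12! / (3! × (12-3)!)
         = 12! / (3! × 9!)
         = 220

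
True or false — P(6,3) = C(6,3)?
P(6,3) = 120 but C(6,3) = 20; they differ by a factor of 3! = 6, so the statement does not hold.
Final answer: False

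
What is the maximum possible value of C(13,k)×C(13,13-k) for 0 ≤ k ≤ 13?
2,944,656

Explanation: C(13,k)·C(13,13-k) = C(13,k)², maximised at the centre k = 6: C(13,6)² = 2,944,656.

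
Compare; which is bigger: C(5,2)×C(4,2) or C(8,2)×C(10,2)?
C(5,2)×C(4,2)=60, C(8,2)×C(10,2)=1,260.
Final answer: C(8,2)×C(10,2)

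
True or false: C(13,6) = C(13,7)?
True

Working:
C(13,6) = C(13,13-6) by the symmetry property; both equal 1,716.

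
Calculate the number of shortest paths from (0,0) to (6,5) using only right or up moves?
462
Choose 6 rights from 11 moves: C(11,6) = 462.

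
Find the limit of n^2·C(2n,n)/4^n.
C(2n,n) ~ 4^n/√(πn), so n^2·C(2n,n)/4^n ~ n^(2 − 1/2)/√π → ∞.

Answer: ∞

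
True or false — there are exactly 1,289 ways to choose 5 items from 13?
False

Working:
C(13,5) = 1,287 ≠ 1289.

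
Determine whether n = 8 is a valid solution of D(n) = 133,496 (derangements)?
No

D(8) = (8-1)·[D(7) + D(6)] = 7·[1,854 + 265] = 14,833, which does not equal 133,496.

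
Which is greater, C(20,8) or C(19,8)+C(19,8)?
C(19,8)+C(19,8)

Explanation: C(20,8)=125,970; C(19,8)+C(19,8)=75,582+75,582=151,164.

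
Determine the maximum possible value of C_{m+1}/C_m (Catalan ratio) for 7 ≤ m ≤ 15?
C_{m+1}/C_m = 2(2m+1)/(m+2), which increases with m. Maximum at m = 15: 2·31/17 = 62/17.

Answer: 62/17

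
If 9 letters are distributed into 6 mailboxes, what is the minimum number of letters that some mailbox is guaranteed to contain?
2

Reasoning: Pigeonhole: ⌈9/6⌉ = 2.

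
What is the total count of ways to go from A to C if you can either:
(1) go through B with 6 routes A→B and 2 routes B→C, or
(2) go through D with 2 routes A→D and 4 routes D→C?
Route via B: 6×2=12. Route via D: 2×4=8. Total: 20.
Final answer: 20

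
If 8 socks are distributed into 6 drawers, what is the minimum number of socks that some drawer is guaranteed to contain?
2

Pigeonhole: ⌈8/6⌉ = 2.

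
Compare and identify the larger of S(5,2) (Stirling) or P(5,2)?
P(5,2)

Reasoning: S(5,2) = 2·S(4,2) + S(4,1) = 2·7 + 1 = 15; P(5,2) = 20.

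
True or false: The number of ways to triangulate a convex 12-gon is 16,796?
True

Triangulations of a convex 12-gon are counted by the Catalan number C_10: C_10 = C(20,10)/(10+1) = 184,756/11 = 16,796.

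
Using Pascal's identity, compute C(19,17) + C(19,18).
190

Solution: C(19,17) + C(19,18) = C(20,18) = 190.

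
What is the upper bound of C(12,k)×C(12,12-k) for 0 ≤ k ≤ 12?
C(12,k)·C(12,12-k) = C(12,k)², maximised at the centre k = 6: C(12,6)² = 853,776.

Answer: 853,776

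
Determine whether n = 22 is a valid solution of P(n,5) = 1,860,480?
No

Working:
P(22,5) = 22·21·20·19·18 = 3,160,080, which does not equal 1,860,480.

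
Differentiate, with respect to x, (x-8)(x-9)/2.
d/dx[(x-8)(x-9)] = (x-9) + (x-8) = 2x - 17. Dividing by 2 gives (2x - 17)/2.
Final answer: (2x - 17)/2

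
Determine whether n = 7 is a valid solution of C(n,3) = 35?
C(7,3) = 7·6·5/3! = 210/6 = 35, which equals 35.
Final answer: Yes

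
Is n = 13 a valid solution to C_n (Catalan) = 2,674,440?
No

C_13 = C(26,13)/(13+1) = 10,400,600/14 = 742,900, which does not equal 2,674,440.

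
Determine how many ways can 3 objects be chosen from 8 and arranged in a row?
P(8,3) = 8!/(8-3)! = 336.
Final answer: 336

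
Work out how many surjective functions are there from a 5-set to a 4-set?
Onto functions = 4! × S(5,4)
First compute S(5,4) via recurrence:
Using the Stirling recurrence: S(n,k) = k·S(n-1,k) + S(n-1,k-1)
S(5,4) = 4·S(4,4) + S(4,3)
         = 4·1 + 6
         = 4 + 6
         = 10
Then: 24 × 10 = 240

Answer: 240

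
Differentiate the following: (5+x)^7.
7(5+x)^6

Working:
Using the power rule: d/dx (5+x)^7 = 7(5+x)^{6}.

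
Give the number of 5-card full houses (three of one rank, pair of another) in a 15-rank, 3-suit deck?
630

Reasoning: Triple rank: 15. Triple suits: C(3,3)=1. Pair rank: 14. Pair suits: C(3,2)=3. Total: 630.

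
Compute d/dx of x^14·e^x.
(14x^13 + x^14)e^x

Working:
Product rule: d/dx[x^14]·e^x + x^14·d/dx[e^x] = 14x^{13}e^x + x^14e^x.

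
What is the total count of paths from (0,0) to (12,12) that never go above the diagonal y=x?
208,012

Working:
Counted by the Catalan number C_12: C_12 = C(24,12)/(12+1) = 2,704,156/13 = 208,012.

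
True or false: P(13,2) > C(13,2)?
True

Explanation: P(13,2) = 156 and C(13,2) = 78; P(n,r) = r! × C(n,r) so P > C whenever r ≥ 2.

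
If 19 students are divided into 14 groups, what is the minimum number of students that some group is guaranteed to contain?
Pigeonhole: ⌈19/14⌉ = 2.

Answer: 2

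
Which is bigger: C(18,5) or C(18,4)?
C(18,5)=8,568, C(18,4)=3,060.

Answer: C(18,5)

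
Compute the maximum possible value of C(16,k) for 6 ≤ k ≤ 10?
12,870
C(16,k) is maximised at the centre of the row: C(16,8) = 12,870.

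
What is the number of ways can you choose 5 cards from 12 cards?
792

Reasoning: C(12,5) = 12! / (5! × (12-5)!)
         = 12! / (5! × 7!)
         = 792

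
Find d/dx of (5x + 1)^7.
35(5x + 1)^6
Chain rule: 7(5x+1)^{6} × 5 = 35(5x+1)^{6}.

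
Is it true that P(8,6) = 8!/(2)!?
True

Permutation formula P(n,k) = n!/(n-k)!: 8!/2! = 40,320/2 = 20,160 = P(8,6). The statement holds.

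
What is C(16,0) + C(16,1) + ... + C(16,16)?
65,536
Sum of binomial coefficients = 2^16 = 65,536.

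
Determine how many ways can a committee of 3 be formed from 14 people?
C(14,3) = 14! / (3! × (14-3)!)
         = 14! / (3! × 11!)
         = 364

Answer: 364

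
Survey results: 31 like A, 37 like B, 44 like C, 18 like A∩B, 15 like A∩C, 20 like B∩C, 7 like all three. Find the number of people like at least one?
66
|A∪B∪C| = 31+37+44-18-15-20+7 = 66.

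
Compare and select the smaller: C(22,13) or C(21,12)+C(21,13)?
Equal

Solution: By Pascal's identity: C(22,13) = C(21,12)+C(21,13) = 497,420. Equal.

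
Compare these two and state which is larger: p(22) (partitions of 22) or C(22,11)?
Pentagonal recurrence p(n) = p(n−1) + p(n−2) − p(n−5) − p(n−7) + …: p(22) = p(21) + p(20) − p(17) − p(15) + p(10) + p(7) − p(0) = 792 + 627 − 297 − 176 + 42 + 15 − 1 = 1,002; C(22,11) = 705,432.
Final answer: C(22,11)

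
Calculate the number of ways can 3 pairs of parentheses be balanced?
5

Reasoning: Using the Catalan number formula: C_n = C(2n, n) / (n+1)
C_3 = C(6, 3) / (3+1)
     = 20 / 4
     = 5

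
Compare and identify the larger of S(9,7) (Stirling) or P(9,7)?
P(9,7)

Solution: S(9,7) = 7·S(8,7) + S(8,6) = 7·28 + 266 = 462; P(9,7) = 181,440.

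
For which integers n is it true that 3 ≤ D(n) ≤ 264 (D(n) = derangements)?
Using D(n) = (n−1)[D(n−1) + D(n−2)] with D(1)=0, D(2)=1: D(3)=2; D(4)=9; D(5)=44; D(6)=265. So valid n = 4, 5.
Final answer: 4, 5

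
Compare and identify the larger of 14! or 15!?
15!

Explanation: 14!=87,178,291,200, 15!=1,307,674,368,000. 15! > 14!.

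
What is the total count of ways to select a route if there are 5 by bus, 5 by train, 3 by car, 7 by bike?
20

By the addition principle: 5 + 5 + 3 + 7 = 20.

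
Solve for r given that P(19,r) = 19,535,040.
P(19,r) = 19·18·…·(19−r+1), a product of r factors. Multiplying down from 19: 19 = 19; 19·18 = 342; 19·18·17 = 5,814; 19·18·17·16 = 93,024; 19·18·17·16·15 = 1,395,360; 19·18·17·16·15·14 = 19,535,040 ✓ (6 factors). So r = 6.

Answer: 6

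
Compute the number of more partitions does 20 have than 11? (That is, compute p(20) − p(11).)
571

Reasoning: Pentagonal recurrence p(n) = p(n−1) + p(n−2) − p(n−5) − p(n−7) + …: p(20) = p(19) + p(18) − p(15) − p(13) + p(8) + p(5) = 490 + 385 − 176 − 101 + 22 + 7 = 627.
p(11) = p(10) + p(9) − p(6) − p(4) = 42 + 30 − 11 − 5 = 56.
Difference = 627 − 56 = 571.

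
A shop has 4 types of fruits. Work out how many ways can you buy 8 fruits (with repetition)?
Stars and bars: C(8+4-1, 8) = C(11, 8) = 165.

Answer: 165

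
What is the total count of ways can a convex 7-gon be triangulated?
42
Using the Catalan number formula: C_n = C(2n, n) / (n+1)
C_5 = C(10, 5) / (5+1)
     = 252 / 6
     = 42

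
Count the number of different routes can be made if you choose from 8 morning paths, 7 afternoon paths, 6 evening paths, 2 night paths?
672
By the multiplication principle: 8 × 7 × 6 × 2 = 672.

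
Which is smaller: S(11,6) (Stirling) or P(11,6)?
S(11,6)

Working:
S(11,6) = 6·S(10,6) + S(10,5) = 6·22,827 + 42,525 = 179,487; P(11,6) = 332,640.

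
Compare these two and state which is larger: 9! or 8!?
9!

Reasoning: 9!=362,880, 8!=40,320. 9! > 8!.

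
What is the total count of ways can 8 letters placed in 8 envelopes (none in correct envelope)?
Using D(n) = (n-1)[D(n-1) + D(n-2)]:
D(8) = (8-1) × [D(7) + D(6)]
      = 7 × [1854 + 265]
      = 7 × 2119
      = 14,833
Final answer: 14,833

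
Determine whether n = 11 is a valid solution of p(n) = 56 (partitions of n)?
Pentagonal recurrence p(n) = p(n−1) + p(n−2) − p(n−5) − p(n−7) + …: p(11) = p(10) + p(9) − p(6) − p(4) = 42 + 30 − 11 − 5 = 56, which equals 56.

Answer: Yes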